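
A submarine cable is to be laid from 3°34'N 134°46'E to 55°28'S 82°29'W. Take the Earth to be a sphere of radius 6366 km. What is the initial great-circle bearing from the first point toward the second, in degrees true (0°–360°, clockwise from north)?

156.6°

N = sin Δλ·cos φ₂ = +0.3431;  D = cos φ₁ sin φ₂ − sin φ₁ cos φ₂ cos Δλ = -0.7941
initial course = atan2(N, D) = 156.63°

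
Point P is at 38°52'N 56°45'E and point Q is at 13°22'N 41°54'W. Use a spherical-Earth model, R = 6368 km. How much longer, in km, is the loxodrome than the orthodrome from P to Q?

Great circle: cos σ = sin φ₁ sin φ₂ + cos φ₁ cos φ₂ cos Δλ,  σ = 1.5397 rad → d_gc = 9804.5 km
Rhumb line: Δψ = -0.5019, q = Δφ/Δψ = 0.8868, d_rh = R√(Δφ²+q²Δλ²) = 10127.9 km
Excess = 10127.9 − 9804.5 = 323.4 ≈ 323 km

323 km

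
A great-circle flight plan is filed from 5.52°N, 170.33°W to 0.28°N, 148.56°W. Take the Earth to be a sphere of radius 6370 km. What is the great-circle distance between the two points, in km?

2486 km

Haversine: a = sin²(Δφ/2)+cos φ₁ cos φ₂ sin²(Δλ/2) = 0.03758;  σ = 2·atan2(√a,√(1−a))
σ = 22.357° → d = Rσ = 6370·0.39020 = 2486 km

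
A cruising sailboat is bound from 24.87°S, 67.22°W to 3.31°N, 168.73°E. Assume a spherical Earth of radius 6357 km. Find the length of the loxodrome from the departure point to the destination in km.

Δψ = ln[tan(π/4+φ₂/2)/tan(π/4+φ₁/2)] = +0.5062;  Δφ = +0.4918 rad,  Δλ = -2.1651 rad
q = Δφ/Δψ = 0.9717
d = R·√(Δφ² + q²Δλ²) = 6357·2.16046 = 13734 km

13734 km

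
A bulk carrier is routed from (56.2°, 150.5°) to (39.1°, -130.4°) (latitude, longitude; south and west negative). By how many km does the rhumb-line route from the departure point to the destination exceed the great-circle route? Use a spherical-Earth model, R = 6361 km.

Great circle: cos σ = sin φ₁ sin φ₂ + cos φ₁ cos φ₂ cos Δλ,  σ = 0.9201 rad → d_gc = 5852.9 km
Rhumb line: Δψ = -0.4488, q = Δφ/Δψ = 0.6650, d_rh = R√(Δφ²+q²Δλ²) = 6141.0 km
Excess = 6141.0 − 5852.9 = 288.1 ≈ 288 km

288 km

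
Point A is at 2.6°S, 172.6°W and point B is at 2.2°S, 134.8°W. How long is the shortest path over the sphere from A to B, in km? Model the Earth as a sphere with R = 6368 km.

4198 km

Haversine: a = sin²(Δφ/2)+cos φ₁ cos φ₂ sin²(Δλ/2) = 0.10475;  σ = 2·atan2(√a,√(1−a))
σ = 37.768° → d = Rσ = 6368·0.65917 = 4198 km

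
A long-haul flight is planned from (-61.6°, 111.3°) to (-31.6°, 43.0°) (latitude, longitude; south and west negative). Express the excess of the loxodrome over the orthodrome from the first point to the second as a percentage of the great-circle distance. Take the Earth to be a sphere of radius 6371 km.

3.5%

Great circle: σ = 0.9138 rad → d_gc = Rσ = 5822.1 km
Rhumb: Δφ = +0.5236, Δλ = -1.1921, Δψ = +0.7924, q = Δφ/Δψ = 0.6608 → d_rh = R√(Δφ²+q²Δλ²) = 6025.9 km
Excess = (6025.9 − 5822.1) / 5822.1 = 203.8 / 5822.1 = 3.50% ≈ 3.5%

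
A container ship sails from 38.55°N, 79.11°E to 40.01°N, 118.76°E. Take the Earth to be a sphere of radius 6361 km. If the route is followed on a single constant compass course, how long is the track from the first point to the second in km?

Δψ = ln[tan(π/4+φ₂/2)/tan(π/4+φ₁/2)] = +0.0329;  Δφ = +0.0255 rad,  Δλ = +0.6920 rad
q = Δφ/Δψ = 0.7740
d = R·√(Δφ² + q²Δλ²) = 6361·0.53624 = 3411 km

3411 km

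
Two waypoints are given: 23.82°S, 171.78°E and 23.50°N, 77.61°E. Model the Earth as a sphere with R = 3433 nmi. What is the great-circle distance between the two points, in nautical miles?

Haversine: a = sin²(Δφ/2)+cos φ₁ cos φ₂ sin²(Δλ/2) = 0.61102;  σ = 2·atan2(√a,√(1−a))
σ = 102.829° → d = Rσ = 3433·1.79471 = 6161 nmi

6161 nmi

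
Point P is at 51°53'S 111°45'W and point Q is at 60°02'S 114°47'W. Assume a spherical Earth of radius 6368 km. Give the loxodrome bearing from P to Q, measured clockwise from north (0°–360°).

191.7°

Meridional parts: M(φ₁)=-1.0629, M(φ₂)=-1.3181 → ΔM = -0.2553;  Δλ = -0.0529 rad
tan C = Δλ / ΔM = +0.2074 → C = 191.72°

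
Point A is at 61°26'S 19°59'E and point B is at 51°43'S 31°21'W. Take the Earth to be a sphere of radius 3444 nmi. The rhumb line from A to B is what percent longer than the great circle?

2.4%

Great circle: σ = 0.5064 rad → d_gc = Rσ = 1744.0 nmi
Rhumb: Δφ = +0.1696, Δλ = -0.8959, Δψ = +0.3100, q = Δφ/Δψ = 0.5471 → d_rh = R√(Δφ²+q²Δλ²) = 1786.4 nmi
Excess = (1786.4 − 1744.0) / 1744.0 = 42.4 / 1744.0 = 2.43% ≈ 2.4%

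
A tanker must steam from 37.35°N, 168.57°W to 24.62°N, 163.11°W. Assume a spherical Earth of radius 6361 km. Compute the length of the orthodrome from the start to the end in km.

cos σ = sin φ₁ sin φ₂ + cos φ₁ cos φ₂ cos Δλ
      = sin(37.35°)sin(24.62°) + cos(37.35°)cos(24.62°)cos(5.46°) = 0.9721
σ = 13.556° → d = Rσ = 6361·0.23660 = 1505 km

1505 km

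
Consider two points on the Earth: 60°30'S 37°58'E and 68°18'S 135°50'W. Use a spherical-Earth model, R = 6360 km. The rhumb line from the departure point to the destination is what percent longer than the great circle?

46.6%

Great circle: σ = 0.8922 rad → d_gc = Rσ = 5674.7 km
Rhumb: Δφ = -0.1361, Δλ = -3.0334, Δψ = -0.3175, q = Δφ/Δψ = 0.4288 → d_rh = R√(Δφ²+q²Δλ²) = 8318.2 km
Excess = (8318.2 − 5674.7) / 5674.7 = 2643.5 / 5674.7 = 46.58% ≈ 46.6%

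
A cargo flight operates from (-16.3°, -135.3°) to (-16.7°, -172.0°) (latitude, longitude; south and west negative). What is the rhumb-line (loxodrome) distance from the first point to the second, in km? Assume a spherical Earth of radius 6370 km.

Δψ = ln[tan(π/4+φ₂/2)/tan(π/4+φ₁/2)] = -0.0073;  Δφ = -0.0070 rad,  Δλ = -0.6405 rad
q = Δφ/Δψ = 0.9588
d = R·√(Δφ² + q²Δλ²) = 6370·0.61420 = 3912 km

3912 km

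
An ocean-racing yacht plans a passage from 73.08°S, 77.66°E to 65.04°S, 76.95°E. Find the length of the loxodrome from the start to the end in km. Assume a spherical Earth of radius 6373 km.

895 km

Δψ = ln[tan(π/4+φ₂/2)/tan(π/4+φ₁/2)] = +0.3975;  Δφ = +0.1403 rad,  Δλ = -0.0124 rad
q = Δφ/Δψ = 0.3530
d = R·√(Δφ² + q²Δλ²) = 6373·0.14039 = 895 km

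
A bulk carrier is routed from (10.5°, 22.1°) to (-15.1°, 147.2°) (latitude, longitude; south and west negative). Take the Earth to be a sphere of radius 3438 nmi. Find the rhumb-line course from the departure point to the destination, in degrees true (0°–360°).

Δψ = ln[tan(π/4+φ₂/2)/tan(π/4+φ₁/2)] = -0.4509
Δλ = +2.1834 rad (taken the short way round)
course = atan2(Δλ, Δψ) = 101.67°

101.7°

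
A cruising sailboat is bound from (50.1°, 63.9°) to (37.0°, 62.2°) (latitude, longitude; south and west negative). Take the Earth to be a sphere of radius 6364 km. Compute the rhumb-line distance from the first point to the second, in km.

Rhumb course C = atan2(Δλ, Δψ) with Δψ = ln[tan(π/4+φ₂/2)/tan(π/4+φ₁/2)] = -0.3174, Δλ = -0.0297 → C = 185.34°
d = R·|Δφ| / |cos C| = 6364·0.22864 / 0.99566 = 1461 km

1461 km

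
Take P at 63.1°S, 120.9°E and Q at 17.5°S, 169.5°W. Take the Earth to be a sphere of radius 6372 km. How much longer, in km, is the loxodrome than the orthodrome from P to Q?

Great circle: cos σ = sin φ₁ sin φ₂ + cos φ₁ cos φ₂ cos Δλ,  σ = 1.1389 rad → d_gc = 7257.2 km
Rhumb line: Δψ = +1.1203, q = Δφ/Δψ = 0.7104, d_rh = R√(Δφ²+q²Δλ²) = 7480.2 km
Excess = 7480.2 − 7257.2 = 223.0 ≈ 223 km

223 km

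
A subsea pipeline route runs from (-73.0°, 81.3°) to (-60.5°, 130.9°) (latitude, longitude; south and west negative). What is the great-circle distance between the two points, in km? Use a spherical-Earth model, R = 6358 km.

2467 km

cos σ = sin φ₁ sin φ₂ + cos φ₁ cos φ₂ cos Δλ
      = sin(-73.00°)sin(-60.50°) + cos(-73.00°)cos(-60.50°)cos(49.60°) = 0.9256
σ = 22.236° → d = Rσ = 6358·0.38808 = 2467 km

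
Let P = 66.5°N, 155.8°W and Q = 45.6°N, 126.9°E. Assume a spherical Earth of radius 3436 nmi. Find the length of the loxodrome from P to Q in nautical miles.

Δψ = ln[tan(π/4+φ₂/2)/tan(π/4+φ₁/2)] = -0.6740;  Δφ = -0.3648 rad,  Δλ = -1.3491 rad
q = Δφ/Δψ = 0.5412
d = R·√(Δφ² + q²Δλ²) = 3436·0.81626 = 2805 nmi

2805 nmi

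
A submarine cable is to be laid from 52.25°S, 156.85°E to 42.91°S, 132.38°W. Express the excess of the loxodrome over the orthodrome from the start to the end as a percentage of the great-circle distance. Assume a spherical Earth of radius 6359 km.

3.8%

Great circle: σ = 0.8148 rad → d_gc = Rσ = 5181.2 km
Rhumb: Δφ = +0.1630, Δλ = +1.2352, Δψ = +0.2426, q = Δφ/Δψ = 0.6720 → d_rh = R√(Δφ²+q²Δλ²) = 5379.1 km
Excess = (5379.1 − 5181.2) / 5181.2 = 197.9 / 5181.2 = 3.82% ≈ 3.8%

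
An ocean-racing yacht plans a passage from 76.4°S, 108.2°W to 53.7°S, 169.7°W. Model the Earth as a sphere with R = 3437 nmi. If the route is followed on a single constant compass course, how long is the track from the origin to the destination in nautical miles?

1986 nmi

Rhumb course C = atan2(Δλ, Δψ) with Δψ = ln[tan(π/4+φ₂/2)/tan(π/4+φ₁/2)] = +1.0113, Δλ = -1.0734 → C = 313.29°
d = R·|Δφ| / |cos C| = 3437·0.39619 / 0.68574 = 1986 nmi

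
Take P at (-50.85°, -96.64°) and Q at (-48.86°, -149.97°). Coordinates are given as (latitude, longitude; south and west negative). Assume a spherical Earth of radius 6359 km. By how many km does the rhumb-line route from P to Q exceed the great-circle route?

Great circle: cos σ = sin φ₁ sin φ₂ + cos φ₁ cos φ₂ cos Δλ,  σ = 0.5879 rad → d_gc = 3738.7 km
Rhumb line: Δψ = +0.0539, q = Δφ/Δψ = 0.6446, d_rh = R√(Δφ²+q²Δλ²) = 3821.7 km
Excess = 3821.7 − 3738.7 = 83.0 ≈ 83 km

83 km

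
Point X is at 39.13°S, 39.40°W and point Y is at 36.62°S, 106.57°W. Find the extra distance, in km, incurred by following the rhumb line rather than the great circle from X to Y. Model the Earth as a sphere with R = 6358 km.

138 km

Great circle: cos σ = sin φ₁ sin φ₂ + cos φ₁ cos φ₂ cos Δλ,  σ = 0.9046 rad → d_gc = 5751.4 km
Rhumb line: Δψ = +0.0555, q = Δφ/Δψ = 0.7892, d_rh = R√(Δφ²+q²Δλ²) = 5889.2 km
Excess = 5889.2 − 5751.4 = 137.8 ≈ 138 km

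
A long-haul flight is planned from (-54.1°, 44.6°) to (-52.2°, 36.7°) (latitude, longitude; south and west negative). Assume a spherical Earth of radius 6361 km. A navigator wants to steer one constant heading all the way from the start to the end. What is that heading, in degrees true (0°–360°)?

Δψ = ln[tan(π/4+φ₂/2)/tan(π/4+φ₁/2)] = +0.0553
Δλ = -0.1379 rad (taken the short way round)
course = atan2(Δλ, Δψ) = 291.86°

291.9°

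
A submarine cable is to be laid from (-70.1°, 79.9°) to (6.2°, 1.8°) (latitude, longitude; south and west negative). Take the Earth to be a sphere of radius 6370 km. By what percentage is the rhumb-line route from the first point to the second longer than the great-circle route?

3.2%

Great circle: σ = 1.6026 rad → d_gc = Rσ = 10208.4 km
Rhumb: Δφ = +1.3317, Δλ = -1.3631, Δψ = +1.8490, q = Δφ/Δψ = 0.7202 → d_rh = R√(Δφ²+q²Δλ²) = 10538.9 km
Excess = (10538.9 − 10208.4) / 10208.4 = 330.5 / 10208.4 = 3.24% ≈ 3.2%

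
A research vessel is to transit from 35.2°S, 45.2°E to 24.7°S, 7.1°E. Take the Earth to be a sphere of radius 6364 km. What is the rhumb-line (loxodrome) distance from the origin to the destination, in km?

Δψ = ln[tan(π/4+φ₂/2)/tan(π/4+φ₁/2)] = +0.2120;  Δφ = +0.1833 rad,  Δλ = -0.6650 rad
q = Δφ/Δψ = 0.8644
d = R·√(Δφ² + q²Δλ²) = 6364·0.60333 = 3840 km

3840 km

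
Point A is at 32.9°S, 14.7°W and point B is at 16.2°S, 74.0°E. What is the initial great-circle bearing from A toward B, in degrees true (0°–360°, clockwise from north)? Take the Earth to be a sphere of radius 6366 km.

N = sin Δλ·cos φ₂ = +0.9600;  D = cos φ₁ sin φ₂ − sin φ₁ cos φ₂ cos Δλ = -0.2224
initial course = atan2(N, D) = 103.04°

103.0°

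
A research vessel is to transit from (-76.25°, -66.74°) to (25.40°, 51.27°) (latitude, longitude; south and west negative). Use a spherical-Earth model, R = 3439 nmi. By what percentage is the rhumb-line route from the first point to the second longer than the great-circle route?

Great circle: σ = 2.1147 rad → d_gc = Rσ = 7272.4 nmi
Rhumb: Δφ = +1.7741, Δλ = +2.0597, Δψ = +2.5741, q = Δφ/Δψ = 0.6892 → d_rh = R√(Δφ²+q²Δλ²) = 7813.9 nmi
Excess = (7813.9 − 7272.4) / 7272.4 = 541.5 / 7272.4 = 7.446% ≈ 7.4%

7.4%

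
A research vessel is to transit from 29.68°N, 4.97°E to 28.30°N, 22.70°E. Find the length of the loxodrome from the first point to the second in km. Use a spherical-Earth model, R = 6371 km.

Δψ = ln[tan(π/4+φ₂/2)/tan(π/4+φ₁/2)] = -0.0275;  Δφ = -0.0241 rad,  Δλ = +0.3094 rad
q = Δφ/Δψ = 0.8747
d = R·√(Δφ² + q²Δλ²) = 6371·0.27173 = 1731 km

1731 km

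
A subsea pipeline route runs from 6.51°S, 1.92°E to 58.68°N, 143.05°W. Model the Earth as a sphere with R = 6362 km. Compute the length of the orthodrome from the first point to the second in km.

cos σ = sin φ₁ sin φ₂ + cos φ₁ cos φ₂ cos Δλ
      = sin(-6.51°)sin(58.68°) + cos(-6.51°)cos(58.68°)cos(-144.97°) = -0.5198
σ = 121.316° → d = Rσ = 6362·2.11737 = 13471 km

13471 km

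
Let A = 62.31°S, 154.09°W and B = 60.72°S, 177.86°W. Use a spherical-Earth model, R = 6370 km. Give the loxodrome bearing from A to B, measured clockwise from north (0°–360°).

278.0°

Meridional parts: M(φ₁)=-1.4006, M(φ₂)=-1.3424 → ΔM = +0.0582;  Δλ = -0.4149 rad
tan C = Δλ / ΔM = -7.1282 → C = 277.99°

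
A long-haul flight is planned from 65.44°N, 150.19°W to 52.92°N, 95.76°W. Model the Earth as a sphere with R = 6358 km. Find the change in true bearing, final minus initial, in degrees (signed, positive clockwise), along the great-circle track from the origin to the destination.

Initial bearing θ₁ = atan2(sin Δλ cos φ₂, cos φ₁ sin φ₂ − sin φ₁ cos φ₂ cos Δλ) = 88.53°
Final bearing θ₂ = (initial bearing from the destination back to the start) + 180° = 136.44°
Δθ = θ₂ − θ₁ = +47.9°

+47.9°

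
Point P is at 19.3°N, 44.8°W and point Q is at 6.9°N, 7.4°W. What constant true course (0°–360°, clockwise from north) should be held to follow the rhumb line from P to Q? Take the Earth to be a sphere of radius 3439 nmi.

Δψ = ln[tan(π/4+φ₂/2)/tan(π/4+φ₁/2)] = -0.2227
Δλ = +0.6528 rad (taken the short way round)
course = atan2(Δλ, Δψ) = 108.84°

108.8°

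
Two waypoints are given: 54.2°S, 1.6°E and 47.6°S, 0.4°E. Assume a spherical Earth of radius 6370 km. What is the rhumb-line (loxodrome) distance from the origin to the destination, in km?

Rhumb course C = atan2(Δλ, Δψ) with Δψ = ln[tan(π/4+φ₂/2)/tan(π/4+φ₁/2)] = +0.1831, Δλ = -0.0209 → C = 353.47°
d = R·|Δφ| / |cos C| = 6370·0.11519 / 0.99352 = 739 km

739 km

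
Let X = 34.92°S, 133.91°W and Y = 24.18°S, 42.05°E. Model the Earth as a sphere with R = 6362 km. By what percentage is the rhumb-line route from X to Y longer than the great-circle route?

Great circle: σ = 2.1079 rad → d_gc = Rσ = 13410.7 km
Rhumb: Δφ = +0.1874, Δλ = +3.0711, Δψ = +0.2160, q = Δφ/Δψ = 0.8678 → d_rh = R√(Δφ²+q²Δλ²) = 16997.7 km
Excess = (16997.7 − 13410.7) / 13410.7 = 3587.0 / 13410.7 = 26.747% ≈ 26.7%

26.7%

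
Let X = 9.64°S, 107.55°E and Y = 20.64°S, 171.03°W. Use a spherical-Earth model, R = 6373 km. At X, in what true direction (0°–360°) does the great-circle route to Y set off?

N = sin Δλ·cos φ₂ = +0.9253;  D = cos φ₁ sin φ₂ − sin φ₁ cos φ₂ cos Δλ = -0.3241
initial course = atan2(N, D) = 109.30°

109.3°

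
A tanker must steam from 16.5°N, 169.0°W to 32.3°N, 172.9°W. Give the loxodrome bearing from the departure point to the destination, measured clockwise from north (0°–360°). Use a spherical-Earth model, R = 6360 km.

Meridional parts: M(φ₁)=+0.2920, M(φ₂)=+0.5962 → ΔM = +0.3042;  Δλ = -0.0681 rad
tan C = Δλ / ΔM = -0.2238 → C = 347.39°

347.4°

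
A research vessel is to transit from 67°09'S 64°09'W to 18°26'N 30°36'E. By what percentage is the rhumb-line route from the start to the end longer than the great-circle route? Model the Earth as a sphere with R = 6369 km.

3.7%

Great circle: σ = 1.8985 rad → d_gc = Rσ = 12091.7 km
Rhumb: Δφ = +1.4937, Δλ = +1.6537, Δψ = +1.9265, q = Δφ/Δψ = 0.7754 → d_rh = R√(Δφ²+q²Δλ²) = 12537.8 km
Excess = (12537.8 − 12091.7) / 12091.7 = 446.1 / 12091.7 = 3.69% ≈ 3.7%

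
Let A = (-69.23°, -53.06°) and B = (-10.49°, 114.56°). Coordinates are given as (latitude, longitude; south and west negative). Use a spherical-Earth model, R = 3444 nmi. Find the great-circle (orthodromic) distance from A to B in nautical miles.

Haversine: a = sin²(Δφ/2)+cos φ₁ cos φ₂ sin²(Δλ/2) = 0.58518;  σ = 2·atan2(√a,√(1−a))
σ = 99.808° → d = Rσ = 3444·1.74198 = 5999 nmi

5999 nmi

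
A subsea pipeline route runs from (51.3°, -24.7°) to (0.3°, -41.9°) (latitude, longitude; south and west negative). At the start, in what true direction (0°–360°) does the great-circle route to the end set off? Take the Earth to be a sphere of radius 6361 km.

201.7°

θ = atan2( sin Δλ·cos φ₂ ,  cos φ₁ sin φ₂ − sin φ₁ cos φ₂ cos Δλ )
  = atan2(-0.2957, -0.7422) = 201.72°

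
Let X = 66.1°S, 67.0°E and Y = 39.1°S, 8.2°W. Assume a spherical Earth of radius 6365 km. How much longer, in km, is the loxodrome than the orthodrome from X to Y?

Great circle: cos σ = sin φ₁ sin φ₂ + cos φ₁ cos φ₂ cos Δλ,  σ = 0.8541 rad → d_gc = 5436.2 km
Rhumb line: Δψ = +0.8103, q = Δφ/Δψ = 0.5816, d_rh = R√(Δφ²+q²Δλ²) = 5709.6 km
Excess = 5709.6 − 5436.2 = 273.4 ≈ 273 km

273 km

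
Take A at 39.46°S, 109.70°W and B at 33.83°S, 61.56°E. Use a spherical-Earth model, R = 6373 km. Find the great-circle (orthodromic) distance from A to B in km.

11820 km

cos σ = sin φ₁ sin φ₂ + cos φ₁ cos φ₂ cos Δλ
      = sin(-39.46°)sin(-33.83°) + cos(-39.46°)cos(-33.83°)cos(171.26°) = -0.2801
σ = 106.265° → d = Rσ = 6373·1.85467 = 11820 km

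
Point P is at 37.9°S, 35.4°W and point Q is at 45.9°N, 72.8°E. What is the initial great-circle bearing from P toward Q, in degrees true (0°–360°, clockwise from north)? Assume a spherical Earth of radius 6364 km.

56.8°

θ = atan2( sin Δλ·cos φ₂ ,  cos φ₁ sin φ₂ − sin φ₁ cos φ₂ cos Δλ )
  = atan2(+0.6611, +0.4331) = 56.77°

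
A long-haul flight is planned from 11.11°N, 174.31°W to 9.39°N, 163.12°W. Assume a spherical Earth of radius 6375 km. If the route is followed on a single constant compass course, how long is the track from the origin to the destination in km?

Rhumb course C = atan2(Δλ, Δψ) with Δψ = ln[tan(π/4+φ₂/2)/tan(π/4+φ₁/2)] = -0.0305, Δλ = +0.1953 → C = 98.88°
d = R·|Δφ| / |cos C| = 6375·0.03002 / 0.15434 = 1240 km

1240 km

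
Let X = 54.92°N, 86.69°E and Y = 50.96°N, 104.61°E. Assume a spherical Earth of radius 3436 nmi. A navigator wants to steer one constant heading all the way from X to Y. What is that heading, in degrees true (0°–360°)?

Meridional parts: M(φ₁)=+1.1518, M(φ₂)=+1.0370 → ΔM = -0.1148;  Δλ = +0.3128 rad
tan C = Δλ / ΔM = -2.7247 → C = 110.15°

110.2°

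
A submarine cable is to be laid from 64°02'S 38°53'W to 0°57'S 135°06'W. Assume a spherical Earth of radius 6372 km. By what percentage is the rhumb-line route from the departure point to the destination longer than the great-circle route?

5.0%

Great circle: σ = 1.6033 rad → d_gc = Rσ = 10216.2 km
Rhumb: Δφ = +1.1010, Δλ = -1.6793, Δψ = +1.4507, q = Δφ/Δψ = 0.7590 → d_rh = R√(Δφ²+q²Δλ²) = 10732.0 km
Excess = (10732.0 − 10216.2) / 10216.2 = 515.8 / 10216.2 = 5.049% ≈ 5.0%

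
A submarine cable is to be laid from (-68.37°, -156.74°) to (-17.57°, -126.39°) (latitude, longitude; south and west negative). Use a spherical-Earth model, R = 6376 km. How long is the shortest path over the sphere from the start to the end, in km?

6040 km

cos σ = sin φ₁ sin φ₂ + cos φ₁ cos φ₂ cos Δλ
      = sin(-68.37°)sin(-17.57°) + cos(-68.37°)cos(-17.57°)cos(30.35°) = 0.5839
σ = 54.277° → d = Rσ = 6376·0.94731 = 6040 km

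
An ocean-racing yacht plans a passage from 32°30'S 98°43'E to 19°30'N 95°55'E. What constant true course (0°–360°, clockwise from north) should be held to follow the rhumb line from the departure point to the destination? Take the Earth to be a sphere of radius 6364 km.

357.0°

Δψ = ln[tan(π/4+φ₂/2)/tan(π/4+φ₁/2)] = +0.9475
Δλ = -0.0489 rad (taken the short way round)
course = atan2(Δλ, Δψ) = 357.05°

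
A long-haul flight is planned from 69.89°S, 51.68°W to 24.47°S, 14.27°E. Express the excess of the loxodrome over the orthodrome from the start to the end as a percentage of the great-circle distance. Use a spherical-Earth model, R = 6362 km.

Great circle: σ = 1.0280 rad → d_gc = Rσ = 6540.4 km
Rhumb: Δφ = +0.7927, Δλ = +1.1510, Δψ = +1.2891, q = Δφ/Δψ = 0.6149 → d_rh = R√(Δφ²+q²Δλ²) = 6761.2 km
Excess = (6761.2 − 6540.4) / 6540.4 = 220.8 / 6540.4 = 3.38% ≈ 3.4%

3.4%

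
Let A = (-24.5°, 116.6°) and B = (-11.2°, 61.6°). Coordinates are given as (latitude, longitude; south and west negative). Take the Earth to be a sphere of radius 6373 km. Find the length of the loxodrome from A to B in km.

Δψ = ln[tan(π/4+φ₂/2)/tan(π/4+φ₁/2)] = +0.2445;  Δφ = +0.2321 rad,  Δλ = -0.9599 rad
q = Δφ/Δψ = 0.9493
d = R·√(Δφ² + q²Δλ²) = 6373·0.94034 = 5993 km

5993 km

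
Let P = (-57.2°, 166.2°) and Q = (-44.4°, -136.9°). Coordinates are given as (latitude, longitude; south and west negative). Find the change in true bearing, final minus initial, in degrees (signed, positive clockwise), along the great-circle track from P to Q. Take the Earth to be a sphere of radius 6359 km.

At departure: θ₁ = atan2(sin Δλ cos φ₂, cos φ₁ sin φ₂ − sin φ₁ cos φ₂ cos Δλ) = 94.87°
At arrival: θ₂ = atan2(sin Δλ cos φ₁, −cos φ₂ sin φ₁ + sin φ₂ cos φ₁ cos Δλ) = 49.06°
Δθ = θ₂ − θ₁ = -45.8°

-45.8°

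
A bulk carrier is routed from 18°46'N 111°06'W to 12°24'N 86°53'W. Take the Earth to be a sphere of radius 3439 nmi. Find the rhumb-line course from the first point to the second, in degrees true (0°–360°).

Meridional parts: M(φ₁)=+0.3336, M(φ₂)=+0.2181 → ΔM = -0.1154;  Δλ = +0.4227 rad
tan C = Δλ / ΔM = -3.6617 → C = 105.27°

105.3°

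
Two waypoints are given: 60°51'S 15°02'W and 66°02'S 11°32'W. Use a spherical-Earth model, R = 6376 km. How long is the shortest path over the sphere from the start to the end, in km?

Haversine: a = sin²(Δφ/2)+cos φ₁ cos φ₂ sin²(Δλ/2) = 0.00223;  σ = 2·atan2(√a,√(1−a))
σ = 5.412° → d = Rσ = 6376·0.09446 = 602 km

602 km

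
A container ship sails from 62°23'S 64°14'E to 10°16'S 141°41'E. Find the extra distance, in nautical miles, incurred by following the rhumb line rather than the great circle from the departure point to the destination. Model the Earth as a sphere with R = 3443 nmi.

Great circle: cos σ = sin φ₁ sin φ₂ + cos φ₁ cos φ₂ cos Δλ,  σ = 1.3108 rad → d_gc = 4513.2 nmi
Rhumb line: Δψ = +1.2232, q = Δφ/Δψ = 0.7436, d_rh = R√(Δφ²+q²Δλ²) = 4667.6 nmi
Excess = 4667.6 − 4513.2 = 154.4 ≈ 154 nmi

154 nmi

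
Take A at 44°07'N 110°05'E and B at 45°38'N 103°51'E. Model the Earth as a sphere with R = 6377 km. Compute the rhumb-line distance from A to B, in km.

Rhumb course C = atan2(Δλ, Δψ) with Δψ = ln[tan(π/4+φ₂/2)/tan(π/4+φ₁/2)] = +0.0374, Δλ = -0.1088 → C = 288.95°
d = R·|Δφ| / |cos C| = 6377·0.02647 / 0.32477 = 520 km

520 km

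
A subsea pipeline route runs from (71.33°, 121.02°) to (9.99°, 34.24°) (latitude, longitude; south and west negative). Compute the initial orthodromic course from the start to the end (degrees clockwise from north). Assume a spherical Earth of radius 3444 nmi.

N = sin Δλ·cos φ₂ = -0.9833;  D = cos φ₁ sin φ₂ − sin φ₁ cos φ₂ cos Δλ = +0.0031
initial course = atan2(N, D) = 270.18°

270.2°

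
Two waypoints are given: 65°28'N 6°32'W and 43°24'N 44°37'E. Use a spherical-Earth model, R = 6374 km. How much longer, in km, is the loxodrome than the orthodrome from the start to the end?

Great circle: cos σ = sin φ₁ sin φ₂ + cos φ₁ cos φ₂ cos Δλ,  σ = 0.6193 rad → d_gc = 3947.2 km
Rhumb line: Δψ = -0.6835, q = Δφ/Δψ = 0.5635, d_rh = R√(Δφ²+q²Δλ²) = 4038.3 km
Excess = 4038.3 − 3947.2 = 91.1 ≈ 91 km

91 km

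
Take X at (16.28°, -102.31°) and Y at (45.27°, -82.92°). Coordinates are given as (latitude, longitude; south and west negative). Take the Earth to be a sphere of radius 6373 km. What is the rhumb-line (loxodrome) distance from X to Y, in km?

Rhumb course C = atan2(Δλ, Δψ) with Δψ = ln[tan(π/4+φ₂/2)/tan(π/4+φ₁/2)] = +0.6000, Δλ = +0.3384 → C = 29.42°
d = R·|Δφ| / |cos C| = 6373·0.50597 / 0.87101 = 3702 km

3702 km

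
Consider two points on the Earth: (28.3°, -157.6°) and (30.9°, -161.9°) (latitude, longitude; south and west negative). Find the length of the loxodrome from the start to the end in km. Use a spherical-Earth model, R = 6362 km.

506 km

Rhumb course C = atan2(Δλ, Δψ) with Δψ = ln[tan(π/4+φ₂/2)/tan(π/4+φ₁/2)] = +0.0522, Δλ = -0.0750 → C = 304.82°
d = R·|Δφ| / |cos C| = 6362·0.04538 / 0.57098 = 506 km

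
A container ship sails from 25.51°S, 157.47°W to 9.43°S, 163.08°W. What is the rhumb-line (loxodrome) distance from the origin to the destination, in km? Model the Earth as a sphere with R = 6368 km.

1883 km

Rhumb course C = atan2(Δλ, Δψ) with Δψ = ln[tan(π/4+φ₂/2)/tan(π/4+φ₁/2)] = +0.2954, Δλ = -0.0979 → C = 341.66°
d = R·|Δφ| / |cos C| = 6368·0.28065 / 0.94921 = 1883 km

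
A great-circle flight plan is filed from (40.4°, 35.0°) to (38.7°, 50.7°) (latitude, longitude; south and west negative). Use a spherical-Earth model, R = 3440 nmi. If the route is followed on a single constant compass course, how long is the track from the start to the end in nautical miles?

Rhumb course C = atan2(Δλ, Δψ) with Δψ = ln[tan(π/4+φ₂/2)/tan(π/4+φ₁/2)] = -0.0385, Δλ = +0.2740 → C = 97.99°
d = R·|Δφ| / |cos C| = 3440·0.02967 / 0.13908 = 734 nmi

734 nmi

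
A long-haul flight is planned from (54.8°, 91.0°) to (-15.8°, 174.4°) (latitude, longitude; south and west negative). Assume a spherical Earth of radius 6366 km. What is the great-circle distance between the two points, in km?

11015 km

cos σ = sin φ₁ sin φ₂ + cos φ₁ cos φ₂ cos Δλ
      = sin(54.80°)sin(-15.80°) + cos(54.80°)cos(-15.80°)cos(83.40°) = -0.1587
σ = 99.134° → d = Rσ = 6366·1.73021 = 11015 km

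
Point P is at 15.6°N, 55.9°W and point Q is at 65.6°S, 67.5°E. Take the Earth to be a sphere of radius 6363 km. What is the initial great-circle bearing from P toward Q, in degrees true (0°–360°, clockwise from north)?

N = sin Δλ·cos φ₂ = +0.3449;  D = cos φ₁ sin φ₂ − sin φ₁ cos φ₂ cos Δλ = -0.8160
initial course = atan2(N, D) = 157.09°

157.1°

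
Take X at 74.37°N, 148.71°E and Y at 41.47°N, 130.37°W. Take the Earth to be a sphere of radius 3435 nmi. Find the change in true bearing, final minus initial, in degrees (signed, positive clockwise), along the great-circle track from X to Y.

+74.0°

At departure: θ₁ = atan2(sin Δλ cos φ₂, cos φ₁ sin φ₂ − sin φ₁ cos φ₂ cos Δλ) = 85.01°
At arrival: θ₂ = atan2(sin Δλ cos φ₁, −cos φ₂ sin φ₁ + sin φ₂ cos φ₁ cos Δλ) = 159.01°
Δθ = θ₂ − θ₁ = +74.0°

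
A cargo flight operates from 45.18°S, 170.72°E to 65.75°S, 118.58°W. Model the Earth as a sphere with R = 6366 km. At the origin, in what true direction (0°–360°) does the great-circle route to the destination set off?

144.6°

N = sin Δλ·cos φ₂ = +0.3876;  D = cos φ₁ sin φ₂ − sin φ₁ cos φ₂ cos Δλ = -0.5464
initial course = atan2(N, D) = 144.65°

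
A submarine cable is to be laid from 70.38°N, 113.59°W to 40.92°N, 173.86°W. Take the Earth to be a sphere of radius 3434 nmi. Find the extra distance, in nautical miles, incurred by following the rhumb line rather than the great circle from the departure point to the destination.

84 nmi

Great circle: cos σ = sin φ₁ sin φ₂ + cos φ₁ cos φ₂ cos Δλ,  σ = 0.7336 rad → d_gc = 2519.0 nmi
Rhumb line: Δψ = -0.9710, q = Δφ/Δψ = 0.5295, d_rh = R√(Δφ²+q²Δλ²) = 2603.2 nmi
Excess = 2603.2 − 2519.0 = 84.2 ≈ 84 nmi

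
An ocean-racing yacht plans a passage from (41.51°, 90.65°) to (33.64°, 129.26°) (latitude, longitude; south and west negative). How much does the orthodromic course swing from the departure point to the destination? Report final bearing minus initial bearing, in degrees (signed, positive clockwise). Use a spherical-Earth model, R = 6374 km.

+24.2°

Initial bearing θ₁ = atan2(sin Δλ cos φ₂, cos φ₁ sin φ₂ − sin φ₁ cos φ₂ cos Δλ) = 91.80°
Final bearing θ₂ = (initial bearing from the destination back to the start) + 180° = 115.97°
Δθ = θ₂ − θ₁ = +24.2°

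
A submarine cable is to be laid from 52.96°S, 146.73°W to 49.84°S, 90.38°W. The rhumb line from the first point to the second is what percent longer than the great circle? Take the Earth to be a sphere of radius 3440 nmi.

2.6%

Great circle: σ = 0.6001 rad → d_gc = Rσ = 2064.2 nmi
Rhumb: Δφ = +0.0545, Δλ = +0.9835, Δψ = +0.0873, q = Δφ/Δψ = 0.6236 → d_rh = R√(Δφ²+q²Δλ²) = 2117.9 nmi
Excess = (2117.9 − 2064.2) / 2064.2 = 53.7 / 2064.2 = 2.60% ≈ 2.6%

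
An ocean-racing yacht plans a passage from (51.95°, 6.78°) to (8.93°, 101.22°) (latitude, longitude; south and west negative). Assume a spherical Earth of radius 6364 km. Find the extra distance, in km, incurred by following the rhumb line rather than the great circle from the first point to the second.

383 km

Great circle: cos σ = sin φ₁ sin φ₂ + cos φ₁ cos φ₂ cos Δλ,  σ = 1.4956 rad → d_gc = 9518.2 km
Rhumb line: Δψ = -0.9083, q = Δφ/Δψ = 0.8267, d_rh = R√(Δφ²+q²Δλ²) = 9901.1 km
Excess = 9901.1 − 9518.2 = 382.9 ≈ 383 km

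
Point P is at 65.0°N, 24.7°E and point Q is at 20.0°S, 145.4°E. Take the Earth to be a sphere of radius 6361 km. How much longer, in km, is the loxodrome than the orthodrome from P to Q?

Great circle: cos σ = sin φ₁ sin φ₂ + cos φ₁ cos φ₂ cos Δλ,  σ = 2.1092 rad → d_gc = 13416.3 km
Rhumb line: Δψ = -1.8628, q = Δφ/Δψ = 0.7964, d_rh = R√(Δφ²+q²Δλ²) = 14245.6 km
Excess = 14245.6 − 13416.3 = 829.3 ≈ 829 km

829 km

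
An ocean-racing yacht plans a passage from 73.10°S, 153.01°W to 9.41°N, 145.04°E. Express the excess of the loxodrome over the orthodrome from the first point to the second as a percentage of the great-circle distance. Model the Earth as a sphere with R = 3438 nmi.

Great circle: σ = 1.5924 rad → d_gc = Rσ = 5474.6 nmi
Rhumb: Δφ = +1.4401, Δλ = -1.0812, Δψ = +2.0718, q = Δφ/Δψ = 0.6951 → d_rh = R√(Δφ²+q²Δλ²) = 5584.7 nmi
Excess = (5584.7 − 5474.6) / 5474.6 = 110.1 / 5474.6 = 2.01% ≈ 2.0%

2.0%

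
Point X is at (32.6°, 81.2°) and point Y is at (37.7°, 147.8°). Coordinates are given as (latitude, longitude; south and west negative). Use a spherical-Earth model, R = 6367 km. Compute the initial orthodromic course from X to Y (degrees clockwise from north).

64.5°

θ = atan2( sin Δλ·cos φ₂ ,  cos φ₁ sin φ₂ − sin φ₁ cos φ₂ cos Δλ )
  = atan2(+0.7261, +0.3459) = 64.53°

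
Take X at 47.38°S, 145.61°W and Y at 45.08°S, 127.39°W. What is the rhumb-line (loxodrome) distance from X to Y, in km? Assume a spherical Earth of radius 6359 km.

Rhumb course C = atan2(Δλ, Δψ) with Δψ = ln[tan(π/4+φ₂/2)/tan(π/4+φ₁/2)] = +0.0580, Δλ = +0.3180 → C = 79.66°
d = R·|Δφ| / |cos C| = 6359·0.04014 / 0.17955 = 1422 km

1422 km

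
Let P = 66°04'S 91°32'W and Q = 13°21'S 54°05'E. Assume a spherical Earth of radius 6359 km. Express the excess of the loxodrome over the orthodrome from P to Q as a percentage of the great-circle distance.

Great circle: σ = 1.6857 rad → d_gc = Rσ = 10719.7 km
Rhumb: Δφ = +0.9201, Δλ = +2.5415, Δψ = +1.3163, q = Δφ/Δψ = 0.6990 → d_rh = R√(Δφ²+q²Δλ²) = 12722.0 km
Excess = (12722.0 − 10719.7) / 10719.7 = 2002.3 / 10719.7 = 18.68% ≈ 18.7%

18.7%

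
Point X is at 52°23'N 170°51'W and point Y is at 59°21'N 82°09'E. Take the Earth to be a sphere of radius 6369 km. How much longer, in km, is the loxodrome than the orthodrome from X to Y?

Great circle: cos σ = sin φ₁ sin φ₂ + cos φ₁ cos φ₂ cos Δλ,  σ = 0.9391 rad → d_gc = 5981.43 km
Rhumb line: Δψ = +0.2174, q = Δφ/Δψ = 0.5593, d_rh = R√(Δφ²+q²Δλ²) = 6696.90 km
Excess = 6696.90 − 5981.43 = 715.47 ≈ 715 km

715 km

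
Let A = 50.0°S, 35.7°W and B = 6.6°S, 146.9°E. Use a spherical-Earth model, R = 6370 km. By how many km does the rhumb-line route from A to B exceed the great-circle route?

Great circle: cos σ = sin φ₁ sin φ₂ + cos φ₁ cos φ₂ cos Δλ,  σ = 2.1529 rad → d_gc = 13714.3 km
Rhumb line: Δψ = +0.8952, q = Δφ/Δψ = 0.8461, d_rh = R√(Δφ²+q²Δλ²) = 17371.4 km
Excess = 17371.4 − 13714.3 = 3657.1 ≈ 3657 km

3657 km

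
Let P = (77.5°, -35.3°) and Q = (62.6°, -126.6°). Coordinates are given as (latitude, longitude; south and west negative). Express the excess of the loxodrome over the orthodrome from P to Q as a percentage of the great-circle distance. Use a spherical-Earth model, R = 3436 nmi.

10.0%

Great circle: σ = 0.5266 rad → d_gc = Rσ = 1809.5 nmi
Rhumb: Δφ = -0.2601, Δλ = -1.5935, Δψ = -0.8002, q = Δφ/Δψ = 0.3250 → d_rh = R√(Δφ²+q²Δλ²) = 1991.2 nmi
Excess = (1991.2 − 1809.5) / 1809.5 = 181.7 / 1809.5 = 10.04% ≈ 10.0%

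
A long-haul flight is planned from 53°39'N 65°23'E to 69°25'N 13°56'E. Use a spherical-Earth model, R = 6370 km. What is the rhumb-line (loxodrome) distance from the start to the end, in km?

3184 km

Rhumb course C = atan2(Δλ, Δψ) with Δψ = ln[tan(π/4+φ₂/2)/tan(π/4+φ₁/2)] = +0.5922, Δλ = -0.8980 → C = 303.41°
d = R·|Δφ| / |cos C| = 6370·0.27518 / 0.55056 = 3184 km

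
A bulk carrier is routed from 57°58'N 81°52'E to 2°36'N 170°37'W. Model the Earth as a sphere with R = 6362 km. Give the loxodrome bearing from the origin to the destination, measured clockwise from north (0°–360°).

Meridional parts: M(φ₁)=+1.2481, M(φ₂)=+0.0454 → ΔM = -1.2027;  Δλ = +1.8765 rad
tan C = Δλ / ΔM = -1.5603 → C = 122.66°

122.7°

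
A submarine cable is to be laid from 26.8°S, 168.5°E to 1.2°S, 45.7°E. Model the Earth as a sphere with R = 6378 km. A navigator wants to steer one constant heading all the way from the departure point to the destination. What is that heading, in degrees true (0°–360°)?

Meridional parts: M(φ₁)=-0.4858, M(φ₂)=-0.0209 → ΔM = +0.4649;  Δλ = -2.1433 rad
tan C = Δλ / ΔM = -4.6106 → C = 282.24°

282.2°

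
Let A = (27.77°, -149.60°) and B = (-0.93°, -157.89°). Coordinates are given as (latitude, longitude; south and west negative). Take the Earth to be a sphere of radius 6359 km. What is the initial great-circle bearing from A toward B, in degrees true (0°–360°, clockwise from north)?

θ = atan2( sin Δλ·cos φ₂ ,  cos φ₁ sin φ₂ − sin φ₁ cos φ₂ cos Δλ )
  = atan2(-0.1442, -0.4754) = 196.87°

196.9°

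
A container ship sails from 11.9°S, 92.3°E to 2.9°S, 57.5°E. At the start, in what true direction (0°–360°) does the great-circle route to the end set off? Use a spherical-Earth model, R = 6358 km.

281.9°

N = sin Δλ·cos φ₂ = -0.5700;  D = cos φ₁ sin φ₂ − sin φ₁ cos φ₂ cos Δλ = +0.1196
initial course = atan2(N, D) = 281.85°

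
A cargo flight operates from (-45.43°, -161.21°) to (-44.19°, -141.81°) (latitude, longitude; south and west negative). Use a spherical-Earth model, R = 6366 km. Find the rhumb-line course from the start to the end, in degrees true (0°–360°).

84.9°

Δψ = ln[tan(π/4+φ₂/2)/tan(π/4+φ₁/2)] = +0.0305
Δλ = +0.3386 rad (taken the short way round)
course = atan2(Δλ, Δψ) = 84.85°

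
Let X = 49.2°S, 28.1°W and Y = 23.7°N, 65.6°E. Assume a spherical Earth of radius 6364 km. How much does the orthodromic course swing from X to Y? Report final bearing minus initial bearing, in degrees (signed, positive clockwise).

-32.6°

At departure: θ₁ = atan2(sin Δλ cos φ₂, cos φ₁ sin φ₂ − sin φ₁ cos φ₂ cos Δλ) = 76.59°
At arrival: θ₂ = atan2(sin Δλ cos φ₁, −cos φ₂ sin φ₁ + sin φ₂ cos φ₁ cos Δλ) = 43.96°
Δθ = θ₂ − θ₁ = -32.6°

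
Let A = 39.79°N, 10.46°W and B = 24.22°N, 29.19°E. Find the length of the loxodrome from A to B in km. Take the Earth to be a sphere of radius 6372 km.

4102 km

Rhumb course C = atan2(Δλ, Δψ) with Δψ = ln[tan(π/4+φ₂/2)/tan(π/4+φ₁/2)] = -0.3222, Δλ = +0.6920 → C = 114.97°
d = R·|Δφ| / |cos C| = 6372·0.27175 / 0.42212 = 4102 km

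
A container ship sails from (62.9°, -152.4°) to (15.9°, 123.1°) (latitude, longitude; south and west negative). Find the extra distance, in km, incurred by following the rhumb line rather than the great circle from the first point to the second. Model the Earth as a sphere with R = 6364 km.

Great circle: cos σ = sin φ₁ sin φ₂ + cos φ₁ cos φ₂ cos Δλ,  σ = 1.2809 rad → d_gc = 8151.5 km
Rhumb line: Δψ = -1.1418, q = Δφ/Δψ = 0.7184, d_rh = R√(Δφ²+q²Δλ²) = 8527.6 km
Excess = 8527.6 − 8151.5 = 376.1 ≈ 376 km

376 km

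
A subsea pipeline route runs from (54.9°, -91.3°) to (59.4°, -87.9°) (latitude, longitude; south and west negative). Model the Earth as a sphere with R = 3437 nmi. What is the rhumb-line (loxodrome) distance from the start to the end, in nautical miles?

292 nmi

Rhumb course C = atan2(Δλ, Δψ) with Δψ = ln[tan(π/4+φ₂/2)/tan(π/4+φ₁/2)] = +0.1450, Δλ = +0.0593 → C = 22.26°
d = R·|Δφ| / |cos C| = 3437·0.07854 / 0.92550 = 292 nmi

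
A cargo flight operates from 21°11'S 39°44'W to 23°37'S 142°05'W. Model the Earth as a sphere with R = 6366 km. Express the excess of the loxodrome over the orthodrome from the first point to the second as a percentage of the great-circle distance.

Great circle: σ = 1.6088 rad → d_gc = Rσ = 10241.4 km
Rhumb: Δφ = -0.0425, Δλ = -1.7863, Δψ = -0.0459, q = Δφ/Δψ = 0.9245 → d_rh = R√(Δφ²+q²Δλ²) = 10516.2 km
Excess = (10516.2 − 10241.4) / 10241.4 = 274.8 / 10241.4 = 2.68% ≈ 2.7%

2.7%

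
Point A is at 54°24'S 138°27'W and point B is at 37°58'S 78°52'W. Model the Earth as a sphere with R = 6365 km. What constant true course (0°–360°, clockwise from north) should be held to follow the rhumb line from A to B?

Meridional parts: M(φ₁)=-1.1361, M(φ₂)=-0.7172 → ΔM = +0.4189;  Δλ = +1.0399 rad
tan C = Δλ / ΔM = +2.4827 → C = 68.06°

68.1°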